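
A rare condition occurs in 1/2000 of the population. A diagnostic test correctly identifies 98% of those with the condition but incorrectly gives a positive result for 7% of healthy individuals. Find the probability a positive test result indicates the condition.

Let D = the rare event, + = positive/flagged.
P(D) = 1/2000
P(+|D) = 98/100 = 49/50
P(+|D') = 7/100
P(+) = P(+|D)P(D) + P(+|D')P(D')
     = \frac{49}{50} × \frac{1}{2000} + \frac{7}{100} × \frac{1999}{2000}
     = \frac{14091}{200000}
P(D|+) = P(+|D)P(D)/P(+) = \frac{14}{2013}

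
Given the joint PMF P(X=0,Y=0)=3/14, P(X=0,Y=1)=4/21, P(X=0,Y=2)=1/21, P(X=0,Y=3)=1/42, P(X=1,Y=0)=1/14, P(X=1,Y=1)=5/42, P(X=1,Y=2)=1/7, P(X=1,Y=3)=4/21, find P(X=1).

P(X=1) = P(X=1,Y=0) + P(X=1,Y=1) + P(X=1,Y=2) + P(X=1,Y=3)
= 1/14 + 5/42 + 1/7 + 4/21
= 11/21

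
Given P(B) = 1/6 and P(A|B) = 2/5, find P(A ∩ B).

By definition, P(A|B) = P(A ∩ B) / P(B)
So P(A ∩ B) = P(A|B) × P(B)
= 2/5 × 1/6
= 1/15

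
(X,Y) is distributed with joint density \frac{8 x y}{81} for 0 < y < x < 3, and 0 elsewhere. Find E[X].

f_X(x) = ∫_0^x \frac{8 x y}{81} dy = \frac{4 x^{3}}{81}
E[X] = ∫_0^3 x × (\frac{4 x^{3}}{81}) dx = \frac{12}{5}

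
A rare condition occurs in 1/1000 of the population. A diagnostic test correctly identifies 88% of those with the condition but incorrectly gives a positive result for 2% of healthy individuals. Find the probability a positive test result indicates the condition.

Let D = the rare event, + = positive/flagged.
P(D) = 1/1000
P(+|D) = 88/100 = 22/25
P(+|D') = 2/100 = 1/50
P(+) = P(+|D)P(D) + P(+|D')P(D')
     = \frac{22}{25} × \frac{1}{1000} + \frac{1}{50} × \frac{999}{1000}
     = \frac{1043}{50000}
P(D|+) = P(+|D)P(D)/P(+) = \frac{44}{1043}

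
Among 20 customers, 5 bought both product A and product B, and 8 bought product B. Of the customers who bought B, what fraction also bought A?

P(A ∩ B) = 5/20 = 1/4
P(B) = 8/20 = 2/5
P(A|B) = P(A ∩ B) / P(B) = (1/4) / (2/5) = 5/8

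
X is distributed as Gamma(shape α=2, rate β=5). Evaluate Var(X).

For X ~ Gamma(shape α=2, rate β=5):
Var(X) = \frac{2}{25}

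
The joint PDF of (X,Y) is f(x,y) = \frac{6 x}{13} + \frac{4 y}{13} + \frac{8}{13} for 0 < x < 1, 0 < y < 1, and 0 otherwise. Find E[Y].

E[Y] = ∫_0^1 ∫_0^1 y × f(x,y) dx dy
= \frac{41}{78}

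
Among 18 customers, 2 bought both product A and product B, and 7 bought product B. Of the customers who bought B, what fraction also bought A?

P(A ∩ B) = 2/18 = 1/9
P(B) = 7/18
P(A|B) = P(A ∩ B) / P(B) = (1/9) / (7/18) = 2/7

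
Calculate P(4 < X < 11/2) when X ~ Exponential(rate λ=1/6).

P(4 < X < 11/2) = ∫_{4}^{11/2} f(x) dx
where f(x) = \frac{e^{- \frac{x}{6}}}{6}
= - \frac{1}{e^{\frac{11}{12}}} + e^{- \frac{2}{3}}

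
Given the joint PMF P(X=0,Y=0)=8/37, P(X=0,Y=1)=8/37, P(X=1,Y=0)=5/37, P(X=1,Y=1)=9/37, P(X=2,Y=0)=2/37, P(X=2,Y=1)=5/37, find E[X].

First find marginal of X:
P(X=0) = 16/37
P(X=1) = 14/37
P(X=2) = 7/37
E[X] = 0 × 16/37 + 1 × 14/37 + 2 × 7/37 = 28/37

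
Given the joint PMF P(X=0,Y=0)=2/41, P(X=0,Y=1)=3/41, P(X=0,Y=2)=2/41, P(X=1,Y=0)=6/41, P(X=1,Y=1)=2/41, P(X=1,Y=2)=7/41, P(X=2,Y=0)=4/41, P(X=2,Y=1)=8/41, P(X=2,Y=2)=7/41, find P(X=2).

P(X=2) = P(X=2,Y=0) + P(X=2,Y=1) + P(X=2,Y=2)
= 4/41 + 8/41 + 7/41
= 19/41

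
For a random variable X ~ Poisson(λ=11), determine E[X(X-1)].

E[X(X-1)] = E[X² - X] = E[X²] - E[X]
E[X] = 11
E[X²] = Var(X) + (E[X])² = 11 + (11)² = 132
E[X(X-1)] = 132 - 11 = 121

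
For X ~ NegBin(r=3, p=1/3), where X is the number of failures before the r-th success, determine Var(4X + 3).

For X ~ NegBin(r=3, p=1/3), where X is the number of failures before the r-th success:
Var(X) = 18
Var(4X + 3) = (4)² × Var(X) = 16 × 18 = 288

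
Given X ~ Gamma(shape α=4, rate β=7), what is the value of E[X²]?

Using the identity E[X²] = Var(X) + (E[X])²:
E[X] = \frac{4}{7}
Var(X) = \frac{4}{49}
E[X²] = \frac{4}{49} + (\frac{4}{7})²
= \frac{20}{49}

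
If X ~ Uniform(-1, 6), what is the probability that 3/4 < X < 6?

P(3/4 < X < 6) = ∫_{3/4}^{6} f(x) dx
where f(x) = \frac{1}{7}
= \frac{3}{4}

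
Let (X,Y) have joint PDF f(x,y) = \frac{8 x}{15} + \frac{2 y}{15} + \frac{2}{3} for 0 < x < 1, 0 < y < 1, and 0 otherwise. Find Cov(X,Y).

E[XY] = ∫∫ xy × f(x,y) dx dy = \frac{5}{18}
E[X] = \frac{49}{90}
E[Y] = \frac{23}{45}
Cov(X,Y) = E[XY] - E[X]E[Y] = - \frac{1}{2025}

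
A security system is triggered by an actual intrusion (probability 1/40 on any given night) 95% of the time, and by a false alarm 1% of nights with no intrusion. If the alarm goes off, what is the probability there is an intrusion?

Let D = the rare event, + = positive/flagged.
P(D) = 1/40
P(+|D) = 95/100 = 19/20
P(+|D') = 1/100
P(+) = P(+|D)P(D) + P(+|D')P(D')
     = \frac{19}{20} × \frac{1}{40} + \frac{1}{100} × \frac{39}{40}
     = \frac{67}{2000}
P(D|+) = P(+|D)P(D)/P(+) = \frac{95}{134}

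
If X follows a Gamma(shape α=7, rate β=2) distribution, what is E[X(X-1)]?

E[X(X-1)] = E[X² - X] = E[X²] - E[X]
E[X] = \frac{7}{2}
E[X²] = Var(X) + (E[X])² = \frac{7}{4} + (\frac{7}{2})² = 14
E[X(X-1)] = 14 - \frac{7}{2} = \frac{21}{2}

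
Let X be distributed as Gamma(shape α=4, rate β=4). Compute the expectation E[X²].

Using the identity E[X²] = Var(X) + (E[X])²:
E[X] = 1
Var(X) = \frac{1}{4}
E[X²] = \frac{1}{4} + (1)²
= \frac{5}{4}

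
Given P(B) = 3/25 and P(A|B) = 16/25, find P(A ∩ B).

By definition, P(A|B) = P(A ∩ B) / P(B)
So P(A ∩ B) = P(A|B) × P(B)
= 16/25 × 3/25
= 48/625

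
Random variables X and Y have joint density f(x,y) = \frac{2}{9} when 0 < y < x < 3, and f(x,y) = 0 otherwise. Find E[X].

f_X(x) = ∫_0^x \frac{2}{9} dy = \frac{2 x}{9}
E[X] = ∫_0^3 x × (\frac{2 x}{9}) dx = 2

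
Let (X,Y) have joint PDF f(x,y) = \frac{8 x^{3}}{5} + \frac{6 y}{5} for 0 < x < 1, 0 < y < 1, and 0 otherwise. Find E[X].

E[X] = ∫_0^1 ∫_0^1 x × f(x,y) dy dx
= ∫_0^1 ∫_0^1 x × (\frac{8 x^{3}}{5} + \frac{6 y}{5}) dy dx
= \frac{31}{50}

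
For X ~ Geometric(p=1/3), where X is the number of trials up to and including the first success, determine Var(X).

For X ~ Geometric(p=1/3), where X is the number of trials up to and including the first success:
Var(X) = 6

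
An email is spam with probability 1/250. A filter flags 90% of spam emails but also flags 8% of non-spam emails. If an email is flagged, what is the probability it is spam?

Let D = the rare event, + = positive/flagged.
P(D) = 1/250
P(+|D) = 90/100 = 9/10
P(+|D') = 8/100 = 2/25
P(+) = P(+|D)P(D) + P(+|D')P(D')
     = \frac{9}{10} × \frac{1}{250} + \frac{2}{25} × \frac{249}{250}
     = \frac{1041}{12500}
P(D|+) = P(+|D)P(D)/P(+) = \frac{15}{347}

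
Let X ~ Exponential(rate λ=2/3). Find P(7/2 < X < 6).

P(7/2 < X < 6) = ∫_{7/2}^{6} f(x) dx
where f(x) = \frac{2 e^{- \frac{2 x}{3}}}{3}
= - \frac{1}{e^{4}} + e^{- \frac{7}{3}}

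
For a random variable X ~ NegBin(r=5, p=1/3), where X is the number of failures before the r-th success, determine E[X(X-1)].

E[X(X-1)] = E[X² - X] = E[X²] - E[X]
E[X] = 10
E[X²] = Var(X) + (E[X])² = 30 + (10)² = 130
E[X(X-1)] = 130 - 10 = 120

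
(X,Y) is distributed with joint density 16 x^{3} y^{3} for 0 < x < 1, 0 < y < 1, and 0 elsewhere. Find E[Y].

E[Y] = ∫_0^1 ∫_0^1 y × f(x,y) dx dy
= \frac{4}{5}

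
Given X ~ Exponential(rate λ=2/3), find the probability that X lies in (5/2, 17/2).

P(5/2 < X < 17/2) = ∫_{5/2}^{17/2} f(x) dx
where f(x) = \frac{2 e^{- \frac{2 x}{3}}}{3}
= - \frac{1 - e^{4}}{e^{\frac{17}{3}}}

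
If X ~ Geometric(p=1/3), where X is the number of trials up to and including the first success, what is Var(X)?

For X ~ Geometric(p=1/3), where X is the number of trials up to and including the first success:
Var(X) = 6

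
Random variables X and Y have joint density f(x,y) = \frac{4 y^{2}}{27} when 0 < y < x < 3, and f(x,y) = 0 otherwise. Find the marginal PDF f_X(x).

f_X(x) = ∫_0^x \frac{4 y^{2}}{27} dy = \frac{4 x^{3}}{81}
for 0 < x < 3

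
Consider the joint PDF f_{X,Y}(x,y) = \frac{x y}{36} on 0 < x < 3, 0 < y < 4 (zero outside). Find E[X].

f_X(x) = ∫_0^4 \frac{x y}{36} dy = \frac{2 x}{9}
E[X] = ∫_0^3 x × (\frac{2 x}{9}) dx = 2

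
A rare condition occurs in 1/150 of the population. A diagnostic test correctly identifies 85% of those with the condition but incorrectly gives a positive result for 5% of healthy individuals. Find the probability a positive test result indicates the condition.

Let D = the rare event, + = positive/flagged.
P(D) = 1/150
P(+|D) = 85/100 = 17/20
P(+|D') = 5/100 = 1/20
P(+) = P(+|D)P(D) + P(+|D')P(D')
     = \frac{17}{20} × \frac{1}{150} + \frac{1}{20} × \frac{149}{150}
     = \frac{83}{1500}
P(D|+) = P(+|D)P(D)/P(+) = \frac{17}{166}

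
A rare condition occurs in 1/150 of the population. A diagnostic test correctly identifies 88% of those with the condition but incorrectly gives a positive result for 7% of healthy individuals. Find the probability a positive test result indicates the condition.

Let D = the rare event, + = positive/flagged.
P(D) = 1/150
P(+|D) = 88/100 = 22/25
P(+|D') = 7/100
P(+) = P(+|D)P(D) + P(+|D')P(D')
     = \frac{22}{25} × \frac{1}{150} + \frac{7}{100} × \frac{149}{150}
     = \frac{377}{5000}
P(D|+) = P(+|D)P(D)/P(+) = \frac{88}{1131}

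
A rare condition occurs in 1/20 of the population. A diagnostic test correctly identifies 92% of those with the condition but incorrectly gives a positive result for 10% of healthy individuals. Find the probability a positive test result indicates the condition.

Let D = the rare event, + = positive/flagged.
P(D) = 1/20
P(+|D) = 92/100 = 23/25
P(+|D') = 10/100 = 1/10
P(+) = P(+|D)P(D) + P(+|D')P(D')
     = \frac{23}{25} × \frac{1}{20} + \frac{1}{10} × \frac{19}{20}
     = \frac{141}{1000}
P(D|+) = P(+|D)P(D)/P(+) = \frac{46}{141}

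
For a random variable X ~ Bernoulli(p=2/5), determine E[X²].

Using the identity E[X²] = Var(X) + (E[X])²:
E[X] = \frac{2}{5}
Var(X) = \frac{6}{25}
E[X²] = \frac{6}{25} + (\frac{2}{5})²
= \frac{2}{5}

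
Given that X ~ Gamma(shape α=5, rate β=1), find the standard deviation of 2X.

For X ~ Gamma(shape α=5, rate β=1):
Var(X) = 5
SD(X) = √(Var(X)) = √(5) = \sqrt{5}
SD(2X) = |2| × SD(X) = 2 × \sqrt{5} = 2 \sqrt{5}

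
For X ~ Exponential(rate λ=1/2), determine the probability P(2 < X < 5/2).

P(2 < X < 5/2) = ∫_{2}^{5/2} f(x) dx
where f(x) = \frac{e^{- \frac{x}{2}}}{2}
= - \frac{1}{e^{\frac{5}{4}}} + e^{-1}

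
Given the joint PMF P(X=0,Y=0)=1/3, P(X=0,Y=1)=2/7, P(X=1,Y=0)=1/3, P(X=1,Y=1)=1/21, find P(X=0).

P(X=0) = P(X=0,Y=0) + P(X=0,Y=1)
= 1/3 + 2/7
= 13/21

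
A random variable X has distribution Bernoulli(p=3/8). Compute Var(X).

For X ~ Bernoulli(p=3/8):
Var(X) = \frac{15}{64}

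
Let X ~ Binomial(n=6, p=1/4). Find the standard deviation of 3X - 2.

For X ~ Binomial(n=6, p=1/4):
Var(X) = \frac{9}{8}
SD(X) = √(Var(X)) = √(\frac{9}{8}) = \frac{3 \sqrt{2}}{4}
SD(3X - 2) = |3| × SD(X) = 3 × \frac{3 \sqrt{2}}{4} = \frac{9 \sqrt{2}}{4}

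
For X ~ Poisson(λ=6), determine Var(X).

For X ~ Poisson(λ=6):
Var(X) = 6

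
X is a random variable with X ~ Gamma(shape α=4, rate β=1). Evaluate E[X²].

Using the identity E[X²] = Var(X) + (E[X])²:
E[X] = 4
Var(X) = 4
E[X²] = 4 + (4)²
= 20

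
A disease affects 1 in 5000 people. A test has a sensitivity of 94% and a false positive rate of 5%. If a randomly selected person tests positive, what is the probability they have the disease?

Let D = the rare event, + = positive/flagged.
P(D) = 1/5000
P(+|D) = 94/100 = 47/50
P(+|D') = 5/100 = 1/20
P(+) = P(+|D)P(D) + P(+|D')P(D')
     = \frac{47}{50} × \frac{1}{5000} + \frac{1}{20} × \frac{4999}{5000}
     = \frac{25089}{500000}
P(D|+) = P(+|D)P(D)/P(+) = \frac{94}{25089}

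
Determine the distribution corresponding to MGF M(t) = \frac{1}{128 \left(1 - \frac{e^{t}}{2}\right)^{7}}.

The MGF M(t) = \frac{1}{128 \left(1 - \frac{e^{t}}{2}\right)^{7}} is the standard form for the NegativeBinomial distribution.
Comparing with the known MGF formula identifies: NegBin(r=7, p=1/2), X = failures before r-th success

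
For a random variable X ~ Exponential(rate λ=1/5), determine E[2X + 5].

For X ~ Exponential(rate λ=1/5):
E[X] = 5
E[2X + 5] = 2 × E[X] + 5 = 15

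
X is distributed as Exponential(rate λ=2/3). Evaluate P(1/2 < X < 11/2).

P(1/2 < X < 11/2) = ∫_{1/2}^{11/2} f(x) dx
where f(x) = \frac{2 e^{- \frac{2 x}{3}}}{3}
= - \frac{1 - e^{\frac{10}{3}}}{e^{\frac{11}{3}}}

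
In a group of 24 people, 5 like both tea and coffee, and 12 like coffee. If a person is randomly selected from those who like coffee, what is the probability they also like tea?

P(A ∩ B) = 5/24
P(B) = 12/24 = 1/2
P(A|B) = P(A ∩ B) / P(B) = (5/24) / (1/2) = 5/12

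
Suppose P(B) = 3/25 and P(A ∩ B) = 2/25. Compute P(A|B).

P(A|B) = P(A ∩ B) / P(B)
= (2/25) / (3/25)
= 2/3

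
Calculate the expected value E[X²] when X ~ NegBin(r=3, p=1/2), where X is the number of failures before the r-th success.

Using the identity E[X²] = Var(X) + (E[X])²:
E[X] = 3
Var(X) = 6
E[X²] = 6 + (3)²
= 15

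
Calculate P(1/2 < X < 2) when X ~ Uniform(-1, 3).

P(1/2 < X < 2) = ∫_{1/2}^{2} f(x) dx
where f(x) = \frac{1}{4}
= \frac{3}{8}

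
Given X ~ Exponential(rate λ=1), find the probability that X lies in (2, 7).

P(2 < X < 7) = ∫_{2}^{7} f(x) dx
where f(x) = e^{- x}
= - \frac{1 - e^{5}}{e^{7}}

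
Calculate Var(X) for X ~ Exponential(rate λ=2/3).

For X ~ Exponential(rate λ=2/3):
Var(X) = \frac{9}{4}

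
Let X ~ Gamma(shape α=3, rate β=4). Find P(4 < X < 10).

P(4 < X < 10) = ∫_{4}^{10} f(x) dx
where f(x) = 32 x^{2} e^{- 4 x}
= \frac{29 \left(-29 + 5 e^{24}\right)}{e^{40}}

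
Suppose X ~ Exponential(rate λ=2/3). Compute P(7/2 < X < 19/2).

P(7/2 < X < 19/2) = ∫_{7/2}^{19/2} f(x) dx
where f(x) = \frac{2 e^{- \frac{2 x}{3}}}{3}
= - \frac{1 - e^{4}}{e^{\frac{19}{3}}}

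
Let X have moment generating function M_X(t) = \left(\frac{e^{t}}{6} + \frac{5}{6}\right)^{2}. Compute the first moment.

To find E[X], compute M^(1)(0):
M^(1)(t) = \frac{\left(\frac{e^{t}}{6} + \frac{5}{6}\right) e^{t}}{3}
M^(1)(0) = \frac{1}{3}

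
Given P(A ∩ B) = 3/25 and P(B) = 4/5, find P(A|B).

P(A|B) = P(A ∩ B) / P(B)
= (3/25) / (4/5)
= 3/20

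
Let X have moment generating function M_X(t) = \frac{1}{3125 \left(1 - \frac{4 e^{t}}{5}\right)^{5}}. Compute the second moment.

To find E[X^2], compute M^(2)(0):
M^(1)(t) = \frac{4 e^{t}}{3125 \left(1 - \frac{4 e^{t}}{5}\right)^{6}}
M^(2)(t) = \frac{4 e^{t}}{3125 \left(1 - \frac{4 e^{t}}{5}\right)^{6}} + \frac{96 e^{2 t}}{15625 \left(1 - \frac{4 e^{t}}{5}\right)^{7}}
M^(2)(0) = 500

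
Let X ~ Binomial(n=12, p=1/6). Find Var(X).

For X ~ Binomial(n=12, p=1/6):
Var(X) = \frac{5}{3}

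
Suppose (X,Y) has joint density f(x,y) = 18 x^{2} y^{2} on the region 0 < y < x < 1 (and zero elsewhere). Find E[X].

f_X(x) = ∫_0^x 18 x^{2} y^{2} dy = 6 x^{5}
E[X] = ∫_0^1 x × (6 x^{5}) dx = \frac{6}{7}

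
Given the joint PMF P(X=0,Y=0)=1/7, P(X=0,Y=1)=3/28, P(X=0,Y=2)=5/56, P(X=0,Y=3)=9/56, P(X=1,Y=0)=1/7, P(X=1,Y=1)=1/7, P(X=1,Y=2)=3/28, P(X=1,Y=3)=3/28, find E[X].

First find marginal of X:
P(X=0) = 1/2
P(X=1) = 1/2
E[X] = 0 × 1/2 + 1 × 1/2 = 1/2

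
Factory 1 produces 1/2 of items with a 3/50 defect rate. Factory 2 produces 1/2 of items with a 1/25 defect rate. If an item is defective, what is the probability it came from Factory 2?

Using Bayes' theorem:
P(F1) = 1/2, P(D|F1) = 3/50
P(F2) = 1/2, P(D|F2) = 1/25
P(D) = P(D|F1)P(F1) + P(D|F2)P(F2)
     = \frac{1}{20}
P(F2|D) = P(D|F2)P(F2) / P(D)
= \frac{2}{5}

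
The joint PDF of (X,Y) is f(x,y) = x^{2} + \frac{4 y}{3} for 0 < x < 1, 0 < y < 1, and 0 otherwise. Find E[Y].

E[Y] = ∫_0^1 ∫_0^1 y × f(x,y) dx dy
= \frac{11}{18}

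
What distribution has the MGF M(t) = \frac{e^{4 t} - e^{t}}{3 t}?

The MGF M(t) = \frac{e^{4 t} - e^{t}}{3 t} is the standard form for the Uniform distribution.
Comparing with the known MGF formula identifies: Uniform(1, 4)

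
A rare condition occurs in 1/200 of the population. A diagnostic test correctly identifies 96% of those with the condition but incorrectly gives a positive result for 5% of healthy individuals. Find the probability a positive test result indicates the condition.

Let D = the rare event, + = positive/flagged.
P(D) = 1/200
P(+|D) = 96/100 = 24/25
P(+|D') = 5/100 = 1/20
P(+) = P(+|D)P(D) + P(+|D')P(D')
     = \frac{24}{25} × \frac{1}{200} + \frac{1}{20} × \frac{199}{200}
     = \frac{1091}{20000}
P(D|+) = P(+|D)P(D)/P(+) = \frac{96}{1091}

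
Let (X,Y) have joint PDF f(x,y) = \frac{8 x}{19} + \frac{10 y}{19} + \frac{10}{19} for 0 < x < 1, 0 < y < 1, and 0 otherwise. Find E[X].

E[X] = ∫_0^1 ∫_0^1 x × f(x,y) dy dx
= ∫_0^1 ∫_0^1 x × (\frac{8 x}{19} + \frac{10 y}{19} + \frac{10}{19}) dy dx
= \frac{61}{114}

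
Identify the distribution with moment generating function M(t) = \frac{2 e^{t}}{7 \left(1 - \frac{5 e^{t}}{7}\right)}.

The MGF M(t) = \frac{2 e^{t}}{7 \left(1 - \frac{5 e^{t}}{7}\right)} is the standard form for the Geometric distribution.
Comparing with the known MGF formula identifies: Geometric(p=2/7), X = trial number of first success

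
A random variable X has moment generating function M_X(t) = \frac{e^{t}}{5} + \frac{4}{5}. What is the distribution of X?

The MGF M(t) = \frac{e^{t}}{5} + \frac{4}{5} is the standard form for the Bernoulli distribution.
Comparing with the known MGF formula identifies: Bernoulli(p=1/5)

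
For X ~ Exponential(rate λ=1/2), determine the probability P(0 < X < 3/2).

P(0 < X < 3/2) = ∫_{0}^{3/2} f(x) dx
where f(x) = \frac{e^{- \frac{x}{2}}}{2}
= 1 - e^{- \frac{3}{4}}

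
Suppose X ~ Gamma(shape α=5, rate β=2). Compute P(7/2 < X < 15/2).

P(7/2 < X < 15/2) = ∫_{7/2}^{15/2} f(x) dx
where f(x) = \frac{4 x^{4} e^{- 2 x}}{3}
= \frac{-67209 + 4553 e^{8}}{24 e^{15}}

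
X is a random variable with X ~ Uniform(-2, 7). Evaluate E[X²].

Using the identity E[X²] = Var(X) + (E[X])²:
E[X] = \frac{5}{2}
Var(X) = \frac{27}{4}
E[X²] = \frac{27}{4} + (\frac{5}{2})²
= 13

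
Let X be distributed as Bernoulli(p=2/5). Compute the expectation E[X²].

Using the identity E[X²] = Var(X) + (E[X])²:
E[X] = \frac{2}{5}
Var(X) = \frac{6}{25}
E[X²] = \frac{6}{25} + (\frac{2}{5})²
= \frac{2}{5}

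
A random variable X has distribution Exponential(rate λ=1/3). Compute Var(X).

For X ~ Exponential(rate λ=1/3):
Var(X) = 9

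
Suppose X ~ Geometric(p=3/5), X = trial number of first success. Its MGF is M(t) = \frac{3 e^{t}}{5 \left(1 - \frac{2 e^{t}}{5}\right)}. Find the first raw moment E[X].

To find E[X], compute M^(1)(0):
M^(1)(t) = \frac{3 e^{t}}{5 \left(1 - \frac{2 e^{t}}{5}\right)} + \frac{6 e^{2 t}}{25 \left(1 - \frac{2 e^{t}}{5}\right)^{2}}
M^(1)(0) = \frac{5}{3}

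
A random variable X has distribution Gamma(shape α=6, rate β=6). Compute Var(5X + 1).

For X ~ Gamma(shape α=6, rate β=6):
Var(X) = \frac{1}{6}
Var(5X + 1) = (5)² × Var(X) = 25 × \frac{1}{6} = \frac{25}{6}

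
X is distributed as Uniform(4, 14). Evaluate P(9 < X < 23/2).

P(9 < X < 23/2) = ∫_{9}^{23/2} f(x) dx
where f(x) = \frac{1}{10}
= \frac{1}{4}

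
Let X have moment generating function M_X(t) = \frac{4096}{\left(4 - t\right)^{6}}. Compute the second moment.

To find E[X^2], compute M^(2)(0):
M^(1)(t) = \frac{24576}{\left(4 - t\right)^{7}}
M^(2)(t) = \frac{172032}{\left(4 - t\right)^{8}}
M^(2)(0) = \frac{21}{8}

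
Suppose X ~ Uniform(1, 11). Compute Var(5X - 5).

For X ~ Uniform(1, 11):
Var(X) = \frac{25}{3}
Var(5X - 5) = (5)² × Var(X) = 25 × \frac{25}{3} = \frac{625}{3}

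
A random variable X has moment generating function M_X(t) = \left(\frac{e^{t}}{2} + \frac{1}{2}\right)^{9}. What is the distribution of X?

The MGF M(t) = \left(\frac{e^{t}}{2} + \frac{1}{2}\right)^{9} is the standard form for the Binomial distribution.
Comparing with the known MGF formula identifies: Binomial(n=9, p=1/2)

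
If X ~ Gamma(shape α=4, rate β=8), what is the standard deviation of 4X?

For X ~ Gamma(shape α=4, rate β=8):
Var(X) = \frac{1}{16}
SD(X) = √(Var(X)) = √(\frac{1}{16}) = \frac{1}{4}
SD(4X) = |4| × SD(X) = 4 × \frac{1}{4} = 1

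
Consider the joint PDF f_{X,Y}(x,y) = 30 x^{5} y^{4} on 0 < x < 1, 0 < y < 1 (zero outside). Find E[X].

E[X] = ∫_0^1 ∫_0^1 x × f(x,y) dy dx
= ∫_0^1 ∫_0^1 x × (30 x^{5} y^{4}) dy dx
= \frac{6}{7}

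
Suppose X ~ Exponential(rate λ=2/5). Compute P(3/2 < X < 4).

P(3/2 < X < 4) = ∫_{3/2}^{4} f(x) dx
where f(x) = \frac{2 e^{- \frac{2 x}{5}}}{5}
= - \frac{1 - e}{e^{\frac{8}{5}}}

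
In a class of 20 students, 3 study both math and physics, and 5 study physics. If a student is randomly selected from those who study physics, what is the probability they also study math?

P(A ∩ B) = 3/20
P(B) = 5/20 = 1/4
P(A|B) = P(A ∩ B) / P(B) = (3/20) / (1/4) = 3/5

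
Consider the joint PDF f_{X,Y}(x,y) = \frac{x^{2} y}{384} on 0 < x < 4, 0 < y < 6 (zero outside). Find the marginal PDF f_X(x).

f_X(x) = ∫_0^6 f(x,y) dy
= ∫_0^6 \frac{x^{2} y}{384} dy
= \frac{3 x^{2}}{64} for 0 < x < 4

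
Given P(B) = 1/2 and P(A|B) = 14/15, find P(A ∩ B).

By definition, P(A|B) = P(A ∩ B) / P(B)
So P(A ∩ B) = P(A|B) × P(B)
= 14/15 × 1/2
= 7/15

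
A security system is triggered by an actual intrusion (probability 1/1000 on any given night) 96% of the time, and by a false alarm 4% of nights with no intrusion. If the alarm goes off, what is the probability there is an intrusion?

Let D = the rare event, + = positive/flagged.
P(D) = 1/1000
P(+|D) = 96/100 = 24/25
P(+|D') = 4/100 = 1/25
P(+) = P(+|D)P(D) + P(+|D')P(D')
     = \frac{24}{25} × \frac{1}{1000} + \frac{1}{25} × \frac{999}{1000}
     = \frac{1023}{25000}
P(D|+) = P(+|D)P(D)/P(+) = \frac{8}{341}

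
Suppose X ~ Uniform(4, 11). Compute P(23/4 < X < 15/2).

P(23/4 < X < 15/2) = ∫_{23/4}^{15/2} f(x) dx
where f(x) = \frac{1}{7}
= \frac{1}{4}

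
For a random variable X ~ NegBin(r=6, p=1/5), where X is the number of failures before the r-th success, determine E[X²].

Using the identity E[X²] = Var(X) + (E[X])²:
E[X] = 24
Var(X) = 120
E[X²] = 120 + (24)²
= 696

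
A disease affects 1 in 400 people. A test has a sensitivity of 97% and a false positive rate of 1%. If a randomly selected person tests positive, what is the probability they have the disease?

Let D = the rare event, + = positive/flagged.
P(D) = 1/400
P(+|D) = 97/100
P(+|D') = 1/100
P(+) = P(+|D)P(D) + P(+|D')P(D')
     = \frac{97}{100} × \frac{1}{400} + \frac{1}{100} × \frac{399}{400}
     = \frac{31}{2500}
P(D|+) = P(+|D)P(D)/P(+) = \frac{97}{496}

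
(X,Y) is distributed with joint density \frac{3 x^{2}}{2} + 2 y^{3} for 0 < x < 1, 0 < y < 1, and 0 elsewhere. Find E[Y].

E[Y] = ∫_0^1 ∫_0^1 y × f(x,y) dx dy
= \frac{13}{20}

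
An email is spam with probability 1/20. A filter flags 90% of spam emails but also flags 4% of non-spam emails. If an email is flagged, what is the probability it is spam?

Let D = the rare event, + = positive/flagged.
P(D) = 1/20
P(+|D) = 90/100 = 9/10
P(+|D') = 4/100 = 1/25
P(+) = P(+|D)P(D) + P(+|D')P(D')
     = \frac{9}{10} × \frac{1}{20} + \frac{1}{25} × \frac{19}{20}
     = \frac{83}{1000}
P(D|+) = P(+|D)P(D)/P(+) = \frac{45}{83}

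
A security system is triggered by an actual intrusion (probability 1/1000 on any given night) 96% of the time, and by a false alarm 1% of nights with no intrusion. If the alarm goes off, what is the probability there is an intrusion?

Let D = the rare event, + = positive/flagged.
P(D) = 1/1000
P(+|D) = 96/100 = 24/25
P(+|D') = 1/100
P(+) = P(+|D)P(D) + P(+|D')P(D')
     = \frac{24}{25} × \frac{1}{1000} + \frac{1}{100} × \frac{999}{1000}
     = \frac{219}{20000}
P(D|+) = P(+|D)P(D)/P(+) = \frac{32}{365}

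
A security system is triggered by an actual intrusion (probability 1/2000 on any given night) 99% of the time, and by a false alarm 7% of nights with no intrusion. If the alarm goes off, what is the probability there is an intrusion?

Let D = the rare event, + = positive/flagged.
P(D) = 1/2000
P(+|D) = 99/100
P(+|D') = 7/100
P(+) = P(+|D)P(D) + P(+|D')P(D')
     = \frac{99}{100} × \frac{1}{2000} + \frac{7}{100} × \frac{1999}{2000}
     = \frac{3523}{50000}
P(D|+) = P(+|D)P(D)/P(+) = \frac{99}{14092}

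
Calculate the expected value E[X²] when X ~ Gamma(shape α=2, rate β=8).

Using the identity E[X²] = Var(X) + (E[X])²:
E[X] = \frac{1}{4}
Var(X) = \frac{1}{32}
E[X²] = \frac{1}{32} + (\frac{1}{4})²
= \frac{3}{32}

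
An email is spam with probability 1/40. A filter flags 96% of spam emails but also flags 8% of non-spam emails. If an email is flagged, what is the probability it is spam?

Let D = the rare event, + = positive/flagged.
P(D) = 1/40
P(+|D) = 96/100 = 24/25
P(+|D') = 8/100 = 2/25
P(+) = P(+|D)P(D) + P(+|D')P(D')
     = \frac{24}{25} × \frac{1}{40} + \frac{2}{25} × \frac{39}{40}
     = \frac{51}{500}
P(D|+) = P(+|D)P(D)/P(+) = \frac{4}{17}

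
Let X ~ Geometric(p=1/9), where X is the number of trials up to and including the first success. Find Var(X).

For X ~ Geometric(p=1/9), where X is the number of trials up to and including the first success:
Var(X) = 72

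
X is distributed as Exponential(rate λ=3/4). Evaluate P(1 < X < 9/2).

P(1 < X < 9/2) = ∫_{1}^{9/2} f(x) dx
where f(x) = \frac{3 e^{- \frac{3 x}{4}}}{4}
= - \frac{1}{e^{\frac{27}{8}}} + e^{- \frac{3}{4}}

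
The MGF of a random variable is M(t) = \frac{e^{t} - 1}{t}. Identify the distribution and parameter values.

The MGF M(t) = \frac{e^{t} - 1}{t} is the standard form for the Uniform distribution.
Comparing with the known MGF formula identifies: Uniform(0, 1)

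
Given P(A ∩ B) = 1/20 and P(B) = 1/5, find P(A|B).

P(A|B) = P(A ∩ B) / P(B)
= (1/20) / (1/5)
= 1/4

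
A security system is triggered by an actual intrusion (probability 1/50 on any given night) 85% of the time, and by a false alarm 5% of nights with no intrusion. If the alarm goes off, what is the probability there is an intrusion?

Let D = the rare event, + = positive/flagged.
P(D) = 1/50
P(+|D) = 85/100 = 17/20
P(+|D') = 5/100 = 1/20
P(+) = P(+|D)P(D) + P(+|D')P(D')
     = \frac{17}{20} × \frac{1}{50} + \frac{1}{20} × \frac{49}{50}
     = \frac{33}{500}
P(D|+) = P(+|D)P(D)/P(+) = \frac{17}{66}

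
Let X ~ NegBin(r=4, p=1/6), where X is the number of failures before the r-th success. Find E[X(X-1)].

E[X(X-1)] = E[X² - X] = E[X²] - E[X]
E[X] = 20
E[X²] = Var(X) + (E[X])² = 120 + (20)² = 520
E[X(X-1)] = 520 - 20 = 500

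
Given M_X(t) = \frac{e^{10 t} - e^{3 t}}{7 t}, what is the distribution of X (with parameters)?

The MGF M(t) = \frac{e^{10 t} - e^{3 t}}{7 t} is the standard form for the Uniform distribution.
Comparing with the known MGF formula identifies: Uniform(3, 10)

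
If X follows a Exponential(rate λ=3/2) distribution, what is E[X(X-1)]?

E[X(X-1)] = E[X² - X] = E[X²] - E[X]
E[X] = \frac{2}{3}
E[X²] = Var(X) + (E[X])² = \frac{4}{9} + (\frac{2}{3})² = \frac{8}{9}
E[X(X-1)] = \frac{8}{9} - \frac{2}{3} = \frac{2}{9}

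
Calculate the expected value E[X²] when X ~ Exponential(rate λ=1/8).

Using the identity E[X²] = Var(X) + (E[X])²:
E[X] = 8
Var(X) = 64
E[X²] = 64 + (8)²
= 128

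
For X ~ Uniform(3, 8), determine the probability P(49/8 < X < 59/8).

P(49/8 < X < 59/8) = ∫_{49/8}^{59/8} f(x) dx
where f(x) = \frac{1}{5}
= \frac{1}{4}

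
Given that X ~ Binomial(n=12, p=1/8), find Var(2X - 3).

For X ~ Binomial(n=12, p=1/8):
Var(X) = \frac{21}{16}
Var(2X - 3) = (2)² × Var(X) = 4 × \frac{21}{16} = \frac{21}{4}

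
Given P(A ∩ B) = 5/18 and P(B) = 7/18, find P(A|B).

P(A|B) = P(A ∩ B) / P(B)
= (5/18) / (7/18)
= 5/7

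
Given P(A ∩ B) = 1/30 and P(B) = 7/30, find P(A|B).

P(A|B) = P(A ∩ B) / P(B)
= (1/30) / (7/30)
= 1/7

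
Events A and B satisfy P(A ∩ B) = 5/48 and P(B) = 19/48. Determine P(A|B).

P(A|B) = P(A ∩ B) / P(B)
= (5/48) / (19/48)
= 5/19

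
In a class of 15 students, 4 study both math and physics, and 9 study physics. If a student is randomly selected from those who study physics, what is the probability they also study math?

P(A ∩ B) = 4/15
P(B) = 9/15 = 3/5
P(A|B) = P(A ∩ B) / P(B) = (4/15) / (3/5) = 4/9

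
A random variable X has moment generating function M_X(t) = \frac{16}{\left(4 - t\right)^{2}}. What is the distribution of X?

The MGF M(t) = \frac{16}{\left(4 - t\right)^{2}} is the standard form for the Gamma distribution.
Comparing with the known MGF formula identifies: Gamma(shape α=2, rate β=4)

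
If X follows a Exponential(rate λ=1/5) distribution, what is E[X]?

For X ~ Exponential(rate λ=1/5), the expected value is:
E[X] = 5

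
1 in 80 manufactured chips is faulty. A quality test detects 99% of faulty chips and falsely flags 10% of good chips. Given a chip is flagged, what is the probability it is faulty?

Let D = the rare event, + = positive/flagged.
P(D) = 1/80
P(+|D) = 99/100
P(+|D') = 10/100 = 1/10
P(+) = P(+|D)P(D) + P(+|D')P(D')
     = \frac{99}{100} × \frac{1}{80} + \frac{1}{10} × \frac{79}{80}
     = \frac{889}{8000}
P(D|+) = P(+|D)P(D)/P(+) = \frac{99}{889}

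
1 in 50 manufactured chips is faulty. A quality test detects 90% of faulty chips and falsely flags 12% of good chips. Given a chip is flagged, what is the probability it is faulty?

Let D = the rare event, + = positive/flagged.
P(D) = 1/50
P(+|D) = 90/100 = 9/10
P(+|D') = 12/100 = 3/25
P(+) = P(+|D)P(D) + P(+|D')P(D')
     = \frac{9}{10} × \frac{1}{50} + \frac{3}{25} × \frac{49}{50}
     = \frac{339}{2500}
P(D|+) = P(+|D)P(D)/P(+) = \frac{15}{113}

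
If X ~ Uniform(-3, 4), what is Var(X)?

For X ~ Uniform(-3, 4):
Var(X) = \frac{49}{12}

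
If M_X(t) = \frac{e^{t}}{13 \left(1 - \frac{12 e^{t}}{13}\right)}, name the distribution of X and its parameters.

The MGF M(t) = \frac{e^{t}}{13 \left(1 - \frac{12 e^{t}}{13}\right)} is the standard form for the Geometric distribution.
Comparing with the known MGF formula identifies: Geometric(p=1/13), X = trial number of first success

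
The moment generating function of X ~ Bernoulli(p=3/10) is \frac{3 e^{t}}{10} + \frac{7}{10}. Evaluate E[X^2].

To find E[X^2], compute M^(2)(0):
M^(1)(t) = \frac{3 e^{t}}{10}
M^(2)(t) = \frac{3 e^{t}}{10}
M^(2)(0) = \frac{3}{10}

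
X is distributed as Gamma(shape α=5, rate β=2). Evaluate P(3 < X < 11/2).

P(3 < X < 11/2) = ∫_{3}^{11/2} f(x) dx
where f(x) = \frac{4 x^{4} e^{- 2 x}}{3}
= \frac{5 \left(-1447 + 184 e^{5}\right)}{8 e^{11}}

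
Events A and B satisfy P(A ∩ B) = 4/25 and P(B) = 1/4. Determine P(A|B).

P(A|B) = P(A ∩ B) / P(B)
= (4/25) / (1/4)
= 16/25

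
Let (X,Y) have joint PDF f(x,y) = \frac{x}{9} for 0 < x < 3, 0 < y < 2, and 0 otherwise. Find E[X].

f_X(x) = ∫_0^2 \frac{x}{9} dy = \frac{2 x}{9}
E[X] = ∫_0^3 x × (\frac{2 x}{9}) dx = 2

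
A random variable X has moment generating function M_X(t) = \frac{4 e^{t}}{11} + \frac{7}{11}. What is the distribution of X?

The MGF M(t) = \frac{4 e^{t}}{11} + \frac{7}{11} is the standard form for the Bernoulli distribution.
Comparing with the known MGF formula identifies: Bernoulli(p=4/11)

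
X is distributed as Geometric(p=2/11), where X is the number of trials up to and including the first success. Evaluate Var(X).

For X ~ Geometric(p=2/11), where X is the number of trials up to and including the first success:
Var(X) = \frac{99}{4}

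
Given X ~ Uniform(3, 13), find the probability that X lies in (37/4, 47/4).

P(37/4 < X < 47/4) = ∫_{37/4}^{47/4} f(x) dx
where f(x) = \frac{1}{10}
= \frac{1}{4}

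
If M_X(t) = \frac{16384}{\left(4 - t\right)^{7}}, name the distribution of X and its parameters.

The MGF M(t) = \frac{16384}{\left(4 - t\right)^{7}} is the standard form for the Gamma distribution.
Comparing with the known MGF formula identifies: Gamma(shape α=7, rate β=4)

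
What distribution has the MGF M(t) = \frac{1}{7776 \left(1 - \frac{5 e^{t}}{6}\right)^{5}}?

The MGF M(t) = \frac{1}{7776 \left(1 - \frac{5 e^{t}}{6}\right)^{5}} is the standard form for the NegativeBinomial distribution.
Comparing with the known MGF formula identifies: NegBin(r=5, p=1/6), X = failures before r-th success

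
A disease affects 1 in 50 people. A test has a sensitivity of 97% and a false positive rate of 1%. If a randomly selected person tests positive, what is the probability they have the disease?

Let D = the rare event, + = positive/flagged.
P(D) = 1/50
P(+|D) = 97/100
P(+|D') = 1/100
P(+) = P(+|D)P(D) + P(+|D')P(D')
     = \frac{97}{100} × \frac{1}{50} + \frac{1}{100} × \frac{49}{50}
     = \frac{73}{2500}
P(D|+) = P(+|D)P(D)/P(+) = \frac{97}{146}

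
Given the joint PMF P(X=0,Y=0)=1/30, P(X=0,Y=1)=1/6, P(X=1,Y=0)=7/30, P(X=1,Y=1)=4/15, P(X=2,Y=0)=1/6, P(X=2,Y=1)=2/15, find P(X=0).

P(X=0) = P(X=0,Y=0) + P(X=0,Y=1)
= 1/30 + 1/6
= 1/5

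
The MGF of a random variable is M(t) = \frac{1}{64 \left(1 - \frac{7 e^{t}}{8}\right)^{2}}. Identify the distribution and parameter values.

The MGF M(t) = \frac{1}{64 \left(1 - \frac{7 e^{t}}{8}\right)^{2}} is the standard form for the NegativeBinomial distribution.
Comparing with the known MGF formula identifies: NegBin(r=2, p=1/8), X = failures before r-th success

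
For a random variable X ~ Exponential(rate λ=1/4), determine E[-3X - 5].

For X ~ Exponential(rate λ=1/4):
E[X] = 4
E[-3X - 5] = -3 × E[X] - 5 = -17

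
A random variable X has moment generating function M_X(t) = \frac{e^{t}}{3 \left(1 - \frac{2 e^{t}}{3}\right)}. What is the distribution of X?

The MGF M(t) = \frac{e^{t}}{3 \left(1 - \frac{2 e^{t}}{3}\right)} is the standard form for the Geometric distribution.
Comparing with the known MGF formula identifies: Geometric(p=1/3), X = trial number of first success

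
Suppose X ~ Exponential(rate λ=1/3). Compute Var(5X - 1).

For X ~ Exponential(rate λ=1/3):
Var(X) = 9
Var(5X - 1) = (5)² × Var(X) = 25 × 9 = 225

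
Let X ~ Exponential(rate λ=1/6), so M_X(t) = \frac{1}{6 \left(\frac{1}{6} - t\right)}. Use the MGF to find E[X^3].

To find E[X^3], compute M^(3)(0):
M^(1)(t) = \frac{1}{6 \left(\frac{1}{6} - t\right)^{2}}
M^(2)(t) = \frac{1}{3 \left(\frac{1}{6} - t\right)^{3}}
M^(3)(t) = \frac{1}{\left(\frac{1}{6} - t\right)^{4}}
M^(3)(0) = 1296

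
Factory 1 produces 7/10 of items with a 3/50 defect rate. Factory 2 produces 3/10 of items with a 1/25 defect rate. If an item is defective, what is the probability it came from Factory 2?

Using Bayes' theorem:
P(F1) = 7/10, P(D|F1) = 3/50
P(F2) = 3/10, P(D|F2) = 1/25
P(D) = P(D|F1)P(F1) + P(D|F2)P(F2)
     = \frac{27}{500}
P(F2|D) = P(D|F2)P(F2) / P(D)
= \frac{2}{9}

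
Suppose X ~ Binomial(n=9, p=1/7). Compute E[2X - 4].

For X ~ Binomial(n=9, p=1/7):
E[X] = \frac{9}{7}
E[2X - 4] = 2 × E[X] - 4 = - \frac{10}{7}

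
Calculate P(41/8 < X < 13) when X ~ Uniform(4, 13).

P(41/8 < X < 13) = ∫_{41/8}^{13} f(x) dx
where f(x) = \frac{1}{9}
= \frac{7}{8}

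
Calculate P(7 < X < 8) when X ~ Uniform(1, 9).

P(7 < X < 8) = ∫_{7}^{8} f(x) dx
where f(x) = \frac{1}{8}
= \frac{1}{8}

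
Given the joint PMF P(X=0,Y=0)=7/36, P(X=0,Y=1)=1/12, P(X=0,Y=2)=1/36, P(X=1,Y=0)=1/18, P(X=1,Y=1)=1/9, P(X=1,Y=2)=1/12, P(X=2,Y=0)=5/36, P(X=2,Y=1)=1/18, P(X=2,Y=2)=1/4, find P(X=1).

P(X=1) = P(X=1,Y=0) + P(X=1,Y=1) + P(X=1,Y=2)
= 1/18 + 1/9 + 1/12
= 1/4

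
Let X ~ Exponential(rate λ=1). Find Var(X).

For X ~ Exponential(rate λ=1):
Var(X) = 1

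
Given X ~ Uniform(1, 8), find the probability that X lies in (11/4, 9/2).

P(11/4 < X < 9/2) = ∫_{11/4}^{9/2} f(x) dx
where f(x) = \frac{1}{7}
= \frac{1}{4}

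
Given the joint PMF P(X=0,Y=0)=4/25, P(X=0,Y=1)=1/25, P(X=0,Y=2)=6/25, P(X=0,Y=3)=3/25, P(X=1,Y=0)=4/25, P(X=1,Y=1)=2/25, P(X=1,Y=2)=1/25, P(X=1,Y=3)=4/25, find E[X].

First find marginal of X:
P(X=0) = 14/25
P(X=1) = 11/25
E[X] = 0 × 14/25 + 1 × 11/25 = 11/25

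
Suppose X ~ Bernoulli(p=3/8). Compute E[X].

For X ~ Bernoulli(p=3/8), the expected value is:
E[X] = \frac{3}{8}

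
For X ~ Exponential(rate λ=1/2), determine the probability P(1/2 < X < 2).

P(1/2 < X < 2) = ∫_{1/2}^{2} f(x) dx
where f(x) = \frac{e^{- \frac{x}{2}}}{2}
= - \frac{1}{e} + e^{- \frac{1}{4}}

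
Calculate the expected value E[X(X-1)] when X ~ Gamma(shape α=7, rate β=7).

E[X(X-1)] = E[X² - X] = E[X²] - E[X]
E[X] = 1
E[X²] = Var(X) + (E[X])² = \frac{1}{7} + (1)² = \frac{8}{7}
E[X(X-1)] = \frac{8}{7} - 1 = \frac{1}{7}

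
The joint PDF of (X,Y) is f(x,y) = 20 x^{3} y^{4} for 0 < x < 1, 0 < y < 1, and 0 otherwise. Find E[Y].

E[Y] = ∫_0^1 ∫_0^1 y × f(x,y) dx dy
= \frac{5}{6}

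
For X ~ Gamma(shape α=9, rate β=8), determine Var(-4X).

For X ~ Gamma(shape α=9, rate β=8):
Var(X) = \frac{9}{64}
Var(-4X) = (-4)² × Var(X) = 16 × \frac{9}{64} = \frac{9}{4}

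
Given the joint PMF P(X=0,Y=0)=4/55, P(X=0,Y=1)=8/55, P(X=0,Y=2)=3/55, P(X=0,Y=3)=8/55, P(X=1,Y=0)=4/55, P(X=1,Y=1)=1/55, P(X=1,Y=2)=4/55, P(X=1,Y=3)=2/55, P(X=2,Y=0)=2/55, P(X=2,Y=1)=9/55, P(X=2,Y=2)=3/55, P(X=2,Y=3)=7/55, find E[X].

First find marginal of X:
P(X=0) = 23/55
P(X=1) = 1/5
P(X=2) = 21/55
E[X] = 0 × 23/55 + 1 × 1/5 + 2 × 21/55 = 53/55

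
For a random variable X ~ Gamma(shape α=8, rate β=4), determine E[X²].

Using the identity E[X²] = Var(X) + (E[X])²:
E[X] = 2
Var(X) = \frac{1}{2}
E[X²] = \frac{1}{2} + (2)²
= \frac{9}{2}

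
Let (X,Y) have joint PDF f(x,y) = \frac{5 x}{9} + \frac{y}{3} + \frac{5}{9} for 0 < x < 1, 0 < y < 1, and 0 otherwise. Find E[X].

E[X] = ∫_0^1 ∫_0^1 x × f(x,y) dy dx
= ∫_0^1 ∫_0^1 x × (\frac{5 x}{9} + \frac{y}{3} + \frac{5}{9}) dy dx
= \frac{59}{108}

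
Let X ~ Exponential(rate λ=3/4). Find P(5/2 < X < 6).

P(5/2 < X < 6) = ∫_{5/2}^{6} f(x) dx
where f(x) = \frac{3 e^{- \frac{3 x}{4}}}{4}
= - \frac{1}{e^{\frac{9}{2}}} + e^{- \frac{15}{8}}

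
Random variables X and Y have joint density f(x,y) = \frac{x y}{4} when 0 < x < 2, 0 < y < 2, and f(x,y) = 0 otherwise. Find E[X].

f_X(x) = ∫_0^2 \frac{x y}{4} dy = \frac{x}{2}
E[X] = ∫_0^2 x × (\frac{x}{2}) dx = \frac{4}{3}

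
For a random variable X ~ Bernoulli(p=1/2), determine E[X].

For X ~ Bernoulli(p=1/2), the expected value is:
E[X] = \frac{1}{2}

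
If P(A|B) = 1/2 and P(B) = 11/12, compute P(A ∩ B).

By definition, P(A|B) = P(A ∩ B) / P(B)
So P(A ∩ B) = P(A|B) × P(B)
= 1/2 × 11/12
= 11/24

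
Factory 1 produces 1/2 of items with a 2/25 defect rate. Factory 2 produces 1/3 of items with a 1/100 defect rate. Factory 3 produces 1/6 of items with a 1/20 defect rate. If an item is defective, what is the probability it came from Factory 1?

Using Bayes' theorem:
P(F1) = 1/2, P(D|F1) = 2/25
P(F2) = 1/3, P(D|F2) = 1/100
P(F3) = 1/6, P(D|F3) = 1/20
P(D) = P(D|F1)P(F1) + P(D|F2)P(F2) + P(D|F3)P(F3)
     = \frac{31}{600}
P(F1|D) = P(D|F1)P(F1) / P(D)
= \frac{24}{31}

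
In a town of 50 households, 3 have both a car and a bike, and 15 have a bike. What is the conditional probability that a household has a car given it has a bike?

P(A ∩ B) = 3/50
P(B) = 15/50 = 3/10
P(A|B) = P(A ∩ B) / P(B) = (3/50) / (3/10) = 1/5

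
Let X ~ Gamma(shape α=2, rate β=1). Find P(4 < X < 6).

P(4 < X < 6) = ∫_{4}^{6} f(x) dx
where f(x) = x e^{- x}
= \frac{-7 + 5 e^{2}}{e^{6}}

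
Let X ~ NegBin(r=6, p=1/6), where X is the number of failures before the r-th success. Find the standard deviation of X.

For X ~ NegBin(r=6, p=1/6), where X is the number of failures before the r-th success:
Var(X) = 180
SD(X) = √(Var(X)) = √(180) = 6 \sqrt{5}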